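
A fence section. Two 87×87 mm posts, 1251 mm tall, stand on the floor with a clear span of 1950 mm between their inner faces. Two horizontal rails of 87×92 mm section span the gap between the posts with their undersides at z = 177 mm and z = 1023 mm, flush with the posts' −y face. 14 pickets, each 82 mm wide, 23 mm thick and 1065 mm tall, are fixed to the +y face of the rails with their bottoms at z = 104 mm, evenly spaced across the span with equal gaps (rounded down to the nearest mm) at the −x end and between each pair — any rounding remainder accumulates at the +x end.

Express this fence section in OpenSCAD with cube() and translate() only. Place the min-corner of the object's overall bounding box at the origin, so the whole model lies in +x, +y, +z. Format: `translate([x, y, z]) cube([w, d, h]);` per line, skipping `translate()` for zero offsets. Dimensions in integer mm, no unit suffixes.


cube([87, 87, 1251]);
translate([2037, 0, 0]) cube([87, 87, 1251]);
translate([87, 0, 177]) cube([1950, 87, 92]);
translate([87, 0, 1023]) cube([1950, 87, 92]);
translate([140, 87, 104]) cube([82, 23, 1065]);
translate([275, 87, 104]) cube([82, 23, 1065]);
translate([410, 87, 104]) cube([82, 23, 1065]);
translate([545, 87, 104]) cube([82, 23, 1065]);
translate([680, 87, 104]) cube([82, 23, 1065]);
translate([815, 87, 104]) cube([82, 23, 1065]);
translate([950, 87, 104]) cube([82, 23, 1065]);
translate([1085, 87, 104]) cube([82, 23, 1065]);
translate([1220, 87, 104]) cube([82, 23, 1065]);
translate([1355, 87, 104]) cube([82, 23, 1065]);
translate([1490, 87, 104]) cube([82, 23, 1065]);
translate([1625, 87, 104]) cube([82, 23, 1065]);
translate([1760, 87, 104]) cube([82, 23, 1065]);
translate([1895, 87, 104]) cube([82, 23, 1065]);


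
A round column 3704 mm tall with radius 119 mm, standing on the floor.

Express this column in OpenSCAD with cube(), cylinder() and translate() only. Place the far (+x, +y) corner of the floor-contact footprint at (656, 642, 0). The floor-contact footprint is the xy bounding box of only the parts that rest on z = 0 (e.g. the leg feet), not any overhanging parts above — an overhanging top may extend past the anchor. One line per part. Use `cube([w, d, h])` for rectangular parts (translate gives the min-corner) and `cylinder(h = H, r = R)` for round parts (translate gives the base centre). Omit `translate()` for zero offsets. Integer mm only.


translate([537, 523, 0]) cylinder(h = 3704, r = 119);


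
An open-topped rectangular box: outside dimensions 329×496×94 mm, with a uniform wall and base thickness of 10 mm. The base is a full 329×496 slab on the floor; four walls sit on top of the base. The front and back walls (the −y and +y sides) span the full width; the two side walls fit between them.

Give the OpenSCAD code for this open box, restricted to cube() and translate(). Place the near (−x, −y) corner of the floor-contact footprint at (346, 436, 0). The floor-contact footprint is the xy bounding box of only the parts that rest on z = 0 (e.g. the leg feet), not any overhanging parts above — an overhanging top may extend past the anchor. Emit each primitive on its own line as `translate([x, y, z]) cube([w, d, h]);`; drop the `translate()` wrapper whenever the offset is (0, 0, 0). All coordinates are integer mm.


translate([346, 436, 0]) cube([329, 496, 10]);
translate([346, 436, 10]) cube([329, 10, 84]);
translate([346, 922, 10]) cube([329, 10, 84]);
translate([346, 446, 10]) cube([10, 476, 84]);
translate([665, 446, 10]) cube([10, 476, 84]);


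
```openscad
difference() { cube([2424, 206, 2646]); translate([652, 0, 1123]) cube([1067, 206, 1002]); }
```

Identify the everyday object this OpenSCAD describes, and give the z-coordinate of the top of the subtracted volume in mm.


A wall with a window opening. The window head height is 2125 mm.

A wall with a rectangular opening subtracted — a window. Sill at z = 1123, opening 1002 mm tall, so the head is at 1123 + 1002 = 2125 mm.


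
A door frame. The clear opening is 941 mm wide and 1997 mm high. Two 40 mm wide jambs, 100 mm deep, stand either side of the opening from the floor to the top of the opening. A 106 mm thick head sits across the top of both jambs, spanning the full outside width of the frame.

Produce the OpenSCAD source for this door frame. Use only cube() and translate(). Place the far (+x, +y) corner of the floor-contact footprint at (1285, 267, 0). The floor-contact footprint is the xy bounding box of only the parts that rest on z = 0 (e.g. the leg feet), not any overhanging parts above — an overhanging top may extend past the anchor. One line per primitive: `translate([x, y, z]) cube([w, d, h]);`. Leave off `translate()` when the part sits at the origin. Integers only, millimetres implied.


translate([264, 167, 0]) cube([40, 100, 1997]);
translate([1245, 167, 0]) cube([40, 100, 1997]);
translate([264, 167, 1997]) cube([1021, 100, 106]);


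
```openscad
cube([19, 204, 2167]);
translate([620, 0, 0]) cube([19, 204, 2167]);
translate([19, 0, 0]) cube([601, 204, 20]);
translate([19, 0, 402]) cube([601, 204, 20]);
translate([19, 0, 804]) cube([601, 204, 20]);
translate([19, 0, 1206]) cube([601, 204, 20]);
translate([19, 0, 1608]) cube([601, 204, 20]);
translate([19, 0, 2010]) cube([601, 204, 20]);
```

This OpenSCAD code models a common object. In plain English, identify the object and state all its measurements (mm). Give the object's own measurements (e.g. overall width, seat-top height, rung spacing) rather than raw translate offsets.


An open bookshelf. Two side panels, each 19 mm thick, 204 mm deep and 2167 mm tall, stand 639 mm apart (outside-to-outside). Between them sit 6 shelves, each 20 mm thick and 204 mm deep, spanning the full gap between the sides. The bottom shelf rests on the floor (its underside at z = 0) and the clear gap between one shelf's top and the next shelf's underside is 382 mm.


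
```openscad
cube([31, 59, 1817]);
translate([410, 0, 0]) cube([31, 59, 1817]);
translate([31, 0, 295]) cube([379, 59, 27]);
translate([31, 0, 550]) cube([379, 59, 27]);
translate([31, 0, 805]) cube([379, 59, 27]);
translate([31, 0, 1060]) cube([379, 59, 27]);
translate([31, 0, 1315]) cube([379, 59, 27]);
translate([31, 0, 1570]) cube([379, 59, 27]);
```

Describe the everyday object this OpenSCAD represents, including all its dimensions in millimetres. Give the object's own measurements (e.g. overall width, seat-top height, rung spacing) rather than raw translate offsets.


A straight ladder. Two 31×59 mm vertical rails, 1817 mm tall, stand 441 mm apart (outside-to-outside) with their front faces coplanar on the −y side. 6 rungs, each 59 mm deep and 27 mm tall, span between the inner faces of the rails, front faces flush with the rails. The lowest rung's underside is at z = 295 mm and rungs are spaced 255 mm apart (underside to underside).


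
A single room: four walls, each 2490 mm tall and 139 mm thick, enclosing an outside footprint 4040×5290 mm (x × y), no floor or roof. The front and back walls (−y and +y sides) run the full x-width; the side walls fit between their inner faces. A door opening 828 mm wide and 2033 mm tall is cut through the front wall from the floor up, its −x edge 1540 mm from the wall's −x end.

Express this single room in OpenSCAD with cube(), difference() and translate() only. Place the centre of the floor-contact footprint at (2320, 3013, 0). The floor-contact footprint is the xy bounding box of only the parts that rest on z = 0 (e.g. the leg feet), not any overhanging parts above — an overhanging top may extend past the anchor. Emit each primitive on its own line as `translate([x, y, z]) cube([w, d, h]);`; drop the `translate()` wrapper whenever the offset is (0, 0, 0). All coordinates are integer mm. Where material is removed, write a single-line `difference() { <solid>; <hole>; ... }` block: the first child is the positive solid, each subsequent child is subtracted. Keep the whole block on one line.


difference() { translate([300, 368, 0]) cube([4040, 139, 2490]); translate([1840, 368, 0]) cube([828, 139, 2033]); }
translate([300, 5519, 0]) cube([4040, 139, 2490]);
translate([300, 507, 0]) cube([139, 5012, 2490]);
translate([4201, 507, 0]) cube([139, 5012, 2490]);


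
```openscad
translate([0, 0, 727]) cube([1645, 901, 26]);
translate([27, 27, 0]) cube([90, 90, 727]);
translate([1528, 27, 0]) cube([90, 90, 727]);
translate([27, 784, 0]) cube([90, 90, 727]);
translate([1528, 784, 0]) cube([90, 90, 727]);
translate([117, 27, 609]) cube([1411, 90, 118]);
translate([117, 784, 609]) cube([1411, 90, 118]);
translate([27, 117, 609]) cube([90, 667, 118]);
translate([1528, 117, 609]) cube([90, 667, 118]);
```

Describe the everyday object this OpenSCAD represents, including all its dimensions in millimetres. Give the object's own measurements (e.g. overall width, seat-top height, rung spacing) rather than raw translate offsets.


A table: top 1645 mm (x) × 901 mm (y), 26 mm thick, upper face at z = 753 mm, on four 90×90 mm square legs, each inset 27 mm from the nearest pair of top edges from z = 0 to the bottom of the top. Four apron rails, 90 mm thick and 118 mm tall, run between adjacent legs with their top edges flush with the underside of the top and their outer faces flush with the legs' outer faces.


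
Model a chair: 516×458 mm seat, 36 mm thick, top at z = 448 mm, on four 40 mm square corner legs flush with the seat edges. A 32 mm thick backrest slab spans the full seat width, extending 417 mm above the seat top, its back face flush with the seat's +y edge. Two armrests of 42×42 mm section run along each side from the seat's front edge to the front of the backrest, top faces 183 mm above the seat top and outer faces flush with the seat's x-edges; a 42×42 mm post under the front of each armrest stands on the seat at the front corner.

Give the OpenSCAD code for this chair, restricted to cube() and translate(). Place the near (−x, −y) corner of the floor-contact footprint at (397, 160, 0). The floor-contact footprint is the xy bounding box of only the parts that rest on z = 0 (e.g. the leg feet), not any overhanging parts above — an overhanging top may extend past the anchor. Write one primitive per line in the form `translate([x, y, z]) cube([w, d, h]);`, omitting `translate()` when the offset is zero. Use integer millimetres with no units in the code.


translate([397, 160, 412]) cube([516, 458, 36]);
translate([397, 160, 0]) cube([40, 40, 412]);
translate([873, 160, 0]) cube([40, 40, 412]);
translate([397, 578, 0]) cube([40, 40, 412]);
translate([873, 578, 0]) cube([40, 40, 412]);
translate([397, 586, 448]) cube([516, 32, 417]);
translate([397, 160, 589]) cube([42, 426, 42]);
translate([871, 160, 589]) cube([42, 426, 42]);
translate([397, 160, 448]) cube([42, 42, 141]);
translate([871, 160, 448]) cube([42, 42, 141]);


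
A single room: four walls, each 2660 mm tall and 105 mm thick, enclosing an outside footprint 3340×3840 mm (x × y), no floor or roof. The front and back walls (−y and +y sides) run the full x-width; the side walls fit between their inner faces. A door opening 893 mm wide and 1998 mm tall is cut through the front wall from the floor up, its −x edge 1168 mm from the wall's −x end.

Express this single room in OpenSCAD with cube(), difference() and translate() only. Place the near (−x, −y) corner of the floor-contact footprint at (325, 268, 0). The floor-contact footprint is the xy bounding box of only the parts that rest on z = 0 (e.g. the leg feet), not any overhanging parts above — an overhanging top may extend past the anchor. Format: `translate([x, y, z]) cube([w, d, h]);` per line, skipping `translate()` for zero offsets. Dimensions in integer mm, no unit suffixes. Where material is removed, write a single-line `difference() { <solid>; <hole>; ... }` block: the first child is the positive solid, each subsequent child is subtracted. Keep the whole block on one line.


difference() { translate([325, 268, 0]) cube([3340, 105, 2660]); translate([1493, 268, 0]) cube([893, 105, 1998]); }
translate([325, 4003, 0]) cube([3340, 105, 2660]);
translate([325, 373, 0]) cube([105, 3630, 2660]);
translate([3560, 373, 0]) cube([105, 3630, 2660]);


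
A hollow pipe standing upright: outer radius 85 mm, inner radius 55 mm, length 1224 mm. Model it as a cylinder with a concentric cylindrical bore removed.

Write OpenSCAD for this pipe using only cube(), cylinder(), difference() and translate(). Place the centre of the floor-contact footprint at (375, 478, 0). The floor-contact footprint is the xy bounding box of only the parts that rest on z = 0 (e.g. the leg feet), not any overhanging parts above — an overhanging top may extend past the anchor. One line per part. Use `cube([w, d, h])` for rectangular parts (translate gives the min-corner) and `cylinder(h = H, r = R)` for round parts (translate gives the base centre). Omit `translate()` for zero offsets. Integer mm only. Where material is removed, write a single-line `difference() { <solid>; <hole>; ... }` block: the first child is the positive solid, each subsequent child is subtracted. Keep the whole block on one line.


difference() { translate([375, 478, 0]) cylinder(h = 1224, r = 85); translate([375, 478, 0]) cylinder(h = 1224, r = 55); }


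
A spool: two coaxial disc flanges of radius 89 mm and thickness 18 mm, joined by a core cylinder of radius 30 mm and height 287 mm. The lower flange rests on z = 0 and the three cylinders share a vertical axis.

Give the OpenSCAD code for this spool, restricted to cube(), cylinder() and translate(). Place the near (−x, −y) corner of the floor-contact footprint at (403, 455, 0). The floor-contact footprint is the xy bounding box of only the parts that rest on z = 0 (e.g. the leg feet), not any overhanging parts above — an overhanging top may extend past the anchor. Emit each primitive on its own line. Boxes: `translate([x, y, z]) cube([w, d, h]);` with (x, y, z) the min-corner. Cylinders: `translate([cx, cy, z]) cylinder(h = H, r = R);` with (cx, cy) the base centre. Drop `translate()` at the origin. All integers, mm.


translate([492, 544, 0]) cylinder(h = 18, r = 89);
translate([492, 544, 18]) cylinder(h = 287, r = 30);
translate([492, 544, 305]) cylinder(h = 18, r = 89);


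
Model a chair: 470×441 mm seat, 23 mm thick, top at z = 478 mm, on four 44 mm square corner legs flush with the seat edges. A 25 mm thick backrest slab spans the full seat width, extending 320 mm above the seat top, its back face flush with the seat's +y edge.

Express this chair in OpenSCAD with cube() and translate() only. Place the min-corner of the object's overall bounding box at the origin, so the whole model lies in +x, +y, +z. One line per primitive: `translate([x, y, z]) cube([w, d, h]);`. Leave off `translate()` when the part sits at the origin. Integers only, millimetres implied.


translate([0, 0, 455]) cube([470, 441, 23]);
cube([44, 44, 455]);
translate([426, 0, 0]) cube([44, 44, 455]);
translate([0, 397, 0]) cube([44, 44, 455]);
translate([426, 397, 0]) cube([44, 44, 455]);
translate([0, 416, 478]) cube([470, 25, 320]);


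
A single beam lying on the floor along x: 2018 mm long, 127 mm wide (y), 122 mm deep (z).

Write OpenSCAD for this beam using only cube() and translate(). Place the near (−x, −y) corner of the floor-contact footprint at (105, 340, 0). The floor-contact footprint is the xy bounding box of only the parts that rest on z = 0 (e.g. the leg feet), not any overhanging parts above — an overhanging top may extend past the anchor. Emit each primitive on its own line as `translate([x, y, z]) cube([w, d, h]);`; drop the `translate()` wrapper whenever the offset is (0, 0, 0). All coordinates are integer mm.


translate([105, 340, 0]) cube([2018, 127, 122]);


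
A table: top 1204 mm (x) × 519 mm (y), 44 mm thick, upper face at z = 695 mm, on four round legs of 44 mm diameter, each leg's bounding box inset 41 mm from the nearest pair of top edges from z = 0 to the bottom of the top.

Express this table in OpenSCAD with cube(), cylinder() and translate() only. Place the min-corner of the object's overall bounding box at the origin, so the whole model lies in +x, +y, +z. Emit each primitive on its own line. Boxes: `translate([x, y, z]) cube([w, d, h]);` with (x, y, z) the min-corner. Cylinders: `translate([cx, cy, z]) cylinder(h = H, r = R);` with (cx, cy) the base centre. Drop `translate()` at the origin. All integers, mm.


translate([0, 0, 651]) cube([1204, 519, 44]);
translate([63, 63, 0]) cylinder(h = 651, r = 22);
translate([1141, 63, 0]) cylinder(h = 651, r = 22);
translate([63, 456, 0]) cylinder(h = 651, r = 22);
translate([1141, 456, 0]) cylinder(h = 651, r = 22);


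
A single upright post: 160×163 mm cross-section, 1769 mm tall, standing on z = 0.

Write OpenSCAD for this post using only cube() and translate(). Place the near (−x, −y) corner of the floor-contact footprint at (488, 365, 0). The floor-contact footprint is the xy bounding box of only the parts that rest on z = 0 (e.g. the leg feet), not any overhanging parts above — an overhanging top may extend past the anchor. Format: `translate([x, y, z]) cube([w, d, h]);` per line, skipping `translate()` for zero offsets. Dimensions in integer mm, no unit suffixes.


translate([488, 365, 0]) cube([160, 163, 1769]);


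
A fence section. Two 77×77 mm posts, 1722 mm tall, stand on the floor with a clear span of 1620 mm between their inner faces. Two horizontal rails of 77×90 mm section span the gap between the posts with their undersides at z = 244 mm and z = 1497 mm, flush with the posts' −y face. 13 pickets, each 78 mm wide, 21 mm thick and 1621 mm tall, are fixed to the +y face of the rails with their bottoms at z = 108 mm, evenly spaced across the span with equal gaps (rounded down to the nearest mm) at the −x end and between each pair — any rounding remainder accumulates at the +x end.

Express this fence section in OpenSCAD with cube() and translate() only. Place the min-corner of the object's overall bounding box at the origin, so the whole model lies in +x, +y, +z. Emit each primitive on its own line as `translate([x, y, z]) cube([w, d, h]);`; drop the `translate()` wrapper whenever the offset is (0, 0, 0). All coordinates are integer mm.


cube([77, 77, 1722]);
translate([1697, 0, 0]) cube([77, 77, 1722]);
translate([77, 0, 244]) cube([1620, 77, 90]);
translate([77, 0, 1497]) cube([1620, 77, 90]);
translate([120, 77, 108]) cube([78, 21, 1621]);
translate([241, 77, 108]) cube([78, 21, 1621]);
translate([362, 77, 108]) cube([78, 21, 1621]);
translate([483, 77, 108]) cube([78, 21, 1621]);
translate([604, 77, 108]) cube([78, 21, 1621]);
translate([725, 77, 108]) cube([78, 21, 1621]);
translate([846, 77, 108]) cube([78, 21, 1621]);
translate([967, 77, 108]) cube([78, 21, 1621]);
translate([1088, 77, 108]) cube([78, 21, 1621]);
translate([1209, 77, 108]) cube([78, 21, 1621]);
translate([1330, 77, 108]) cube([78, 21, 1621]);
translate([1451, 77, 108]) cube([78, 21, 1621]);
translate([1572, 77, 108]) cube([78, 21, 1621]);


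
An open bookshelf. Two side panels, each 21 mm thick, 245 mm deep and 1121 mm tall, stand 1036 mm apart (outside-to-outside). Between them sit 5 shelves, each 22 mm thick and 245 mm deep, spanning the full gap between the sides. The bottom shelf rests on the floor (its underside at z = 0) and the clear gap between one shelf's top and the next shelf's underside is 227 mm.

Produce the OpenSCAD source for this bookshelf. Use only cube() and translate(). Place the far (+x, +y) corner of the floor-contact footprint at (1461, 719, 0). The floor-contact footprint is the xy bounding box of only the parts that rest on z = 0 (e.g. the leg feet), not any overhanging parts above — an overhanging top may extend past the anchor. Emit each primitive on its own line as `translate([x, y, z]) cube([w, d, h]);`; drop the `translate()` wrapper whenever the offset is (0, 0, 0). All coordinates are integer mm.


translate([425, 474, 0]) cube([21, 245, 1121]);
translate([1440, 474, 0]) cube([21, 245, 1121]);
translate([446, 474, 0]) cube([994, 245, 22]);
translate([446, 474, 249]) cube([994, 245, 22]);
translate([446, 474, 498]) cube([994, 245, 22]);
translate([446, 474, 747]) cube([994, 245, 22]);
translate([446, 474, 996]) cube([994, 245, 22]);


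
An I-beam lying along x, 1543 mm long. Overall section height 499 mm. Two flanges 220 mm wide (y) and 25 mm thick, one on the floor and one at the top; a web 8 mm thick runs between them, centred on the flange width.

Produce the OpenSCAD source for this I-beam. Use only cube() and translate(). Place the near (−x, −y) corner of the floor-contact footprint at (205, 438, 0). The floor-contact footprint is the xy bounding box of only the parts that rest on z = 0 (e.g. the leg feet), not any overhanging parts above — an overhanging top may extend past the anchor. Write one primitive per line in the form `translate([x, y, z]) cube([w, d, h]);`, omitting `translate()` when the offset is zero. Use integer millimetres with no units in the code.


translate([205, 438, 0]) cube([1543, 220, 25]);
translate([205, 544, 25]) cube([1543, 8, 449]);
translate([205, 438, 474]) cube([1543, 220, 25]);


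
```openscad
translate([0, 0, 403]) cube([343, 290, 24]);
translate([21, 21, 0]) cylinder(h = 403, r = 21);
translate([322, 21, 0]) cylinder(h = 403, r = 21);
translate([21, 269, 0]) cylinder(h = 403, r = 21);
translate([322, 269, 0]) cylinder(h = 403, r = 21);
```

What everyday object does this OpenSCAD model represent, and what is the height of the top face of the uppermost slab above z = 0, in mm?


A stool. The seat height is 427 mm.

A 343×290×24 slab at z = 403 on four corner cylinders — a stool. The seat top is 403 + 24 = 427 mm.


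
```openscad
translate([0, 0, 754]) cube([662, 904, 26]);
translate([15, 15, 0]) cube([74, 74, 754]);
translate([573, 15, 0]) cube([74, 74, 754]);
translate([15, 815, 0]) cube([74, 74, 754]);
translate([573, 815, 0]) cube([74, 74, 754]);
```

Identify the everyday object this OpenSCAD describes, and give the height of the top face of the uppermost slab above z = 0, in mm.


A table. The table height is 780 mm.

A 662×904×26 slab sits at z = 754 on four 74 mm square posts — a table. The top surface is at 754 + 26 = 780 mm.


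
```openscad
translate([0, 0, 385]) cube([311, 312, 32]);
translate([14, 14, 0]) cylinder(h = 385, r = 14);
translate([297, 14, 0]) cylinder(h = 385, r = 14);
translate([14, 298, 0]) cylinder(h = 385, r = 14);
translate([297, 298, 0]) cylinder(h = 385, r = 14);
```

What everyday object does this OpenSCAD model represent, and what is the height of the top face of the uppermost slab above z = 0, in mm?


A stool. The seat height is 417 mm.

A 311×312×32 slab at z = 385 on four corner cylinders — a stool. The seat top is 385 + 32 = 417 mm.


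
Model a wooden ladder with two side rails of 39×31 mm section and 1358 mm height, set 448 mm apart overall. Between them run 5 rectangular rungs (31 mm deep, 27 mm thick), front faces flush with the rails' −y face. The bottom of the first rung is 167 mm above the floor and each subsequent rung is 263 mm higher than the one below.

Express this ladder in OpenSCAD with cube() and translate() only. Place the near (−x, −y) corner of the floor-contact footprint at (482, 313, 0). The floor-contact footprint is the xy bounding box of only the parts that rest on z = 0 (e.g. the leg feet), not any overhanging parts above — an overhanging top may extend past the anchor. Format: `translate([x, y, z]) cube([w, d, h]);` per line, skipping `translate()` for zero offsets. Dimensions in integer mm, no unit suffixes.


translate([482, 313, 0]) cube([39, 31, 1358]);
translate([891, 313, 0]) cube([39, 31, 1358]);
translate([521, 313, 167]) cube([370, 31, 27]);
translate([521, 313, 430]) cube([370, 31, 27]);
translate([521, 313, 693]) cube([370, 31, 27]);
translate([521, 313, 956]) cube([370, 31, 27]);
translate([521, 313, 1219]) cube([370, 31, 27]);


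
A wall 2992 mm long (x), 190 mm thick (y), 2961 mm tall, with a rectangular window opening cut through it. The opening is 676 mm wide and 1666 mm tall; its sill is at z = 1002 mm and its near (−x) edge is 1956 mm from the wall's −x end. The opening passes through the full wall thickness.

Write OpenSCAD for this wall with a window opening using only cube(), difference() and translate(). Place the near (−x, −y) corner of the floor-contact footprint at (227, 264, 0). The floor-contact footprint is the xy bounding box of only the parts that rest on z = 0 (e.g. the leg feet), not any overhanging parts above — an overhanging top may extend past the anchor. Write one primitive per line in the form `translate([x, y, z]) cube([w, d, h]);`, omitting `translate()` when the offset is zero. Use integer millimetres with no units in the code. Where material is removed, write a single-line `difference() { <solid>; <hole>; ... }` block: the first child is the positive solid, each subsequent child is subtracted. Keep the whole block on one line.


difference() { translate([227, 264, 0]) cube([2992, 190, 2961]); translate([2183, 264, 1002]) cube([676, 190, 1666]); }


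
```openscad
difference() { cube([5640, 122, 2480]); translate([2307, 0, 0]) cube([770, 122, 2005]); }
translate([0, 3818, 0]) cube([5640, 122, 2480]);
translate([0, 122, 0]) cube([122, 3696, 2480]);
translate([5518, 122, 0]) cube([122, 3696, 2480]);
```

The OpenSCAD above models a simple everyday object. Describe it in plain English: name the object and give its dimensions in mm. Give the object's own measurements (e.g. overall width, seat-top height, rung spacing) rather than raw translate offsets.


A single room: four walls, each 2480 mm tall and 122 mm thick, enclosing an outside footprint 5640×3940 mm (x × y), no floor or roof. The front and back walls (−y and +y sides) run the full x-width; the side walls fit between their inner faces. A door opening 770 mm wide and 2005 mm tall is cut through the front wall from the floor up, its −x edge 2307 mm from the wall's −x end.


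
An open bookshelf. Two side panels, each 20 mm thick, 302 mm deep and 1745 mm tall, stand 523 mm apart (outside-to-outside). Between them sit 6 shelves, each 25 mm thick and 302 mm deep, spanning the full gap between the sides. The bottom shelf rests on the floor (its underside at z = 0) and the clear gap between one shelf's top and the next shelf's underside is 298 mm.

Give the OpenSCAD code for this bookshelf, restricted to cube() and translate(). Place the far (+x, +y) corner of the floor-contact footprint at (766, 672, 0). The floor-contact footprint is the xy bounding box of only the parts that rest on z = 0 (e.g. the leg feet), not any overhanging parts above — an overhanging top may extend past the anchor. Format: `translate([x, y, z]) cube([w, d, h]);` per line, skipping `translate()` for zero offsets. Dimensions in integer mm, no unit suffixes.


translate([243, 370, 0]) cube([20, 302, 1745]);
translate([746, 370, 0]) cube([20, 302, 1745]);
translate([263, 370, 0]) cube([483, 302, 25]);
translate([263, 370, 323]) cube([483, 302, 25]);
translate([263, 370, 646]) cube([483, 302, 25]);
translate([263, 370, 969]) cube([483, 302, 25]);
translate([263, 370, 1292]) cube([483, 302, 25]);
translate([263, 370, 1615]) cube([483, 302, 25]);


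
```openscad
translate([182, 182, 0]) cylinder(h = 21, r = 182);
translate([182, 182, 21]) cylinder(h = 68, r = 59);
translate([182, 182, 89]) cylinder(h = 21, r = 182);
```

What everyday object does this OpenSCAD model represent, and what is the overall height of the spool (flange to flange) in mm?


A spool. The overall height is 110 mm.

Three coaxial cylinders, large–small–large — a spool. Two 21 mm flanges and a 68 mm core give 21 + 68 + 21 = 110 mm.


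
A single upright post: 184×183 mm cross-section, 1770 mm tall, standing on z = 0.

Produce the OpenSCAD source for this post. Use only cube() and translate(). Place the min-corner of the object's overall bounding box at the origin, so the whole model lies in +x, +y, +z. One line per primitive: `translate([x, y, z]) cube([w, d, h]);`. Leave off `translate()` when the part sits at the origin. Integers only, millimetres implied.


cube([184, 183, 1770]);


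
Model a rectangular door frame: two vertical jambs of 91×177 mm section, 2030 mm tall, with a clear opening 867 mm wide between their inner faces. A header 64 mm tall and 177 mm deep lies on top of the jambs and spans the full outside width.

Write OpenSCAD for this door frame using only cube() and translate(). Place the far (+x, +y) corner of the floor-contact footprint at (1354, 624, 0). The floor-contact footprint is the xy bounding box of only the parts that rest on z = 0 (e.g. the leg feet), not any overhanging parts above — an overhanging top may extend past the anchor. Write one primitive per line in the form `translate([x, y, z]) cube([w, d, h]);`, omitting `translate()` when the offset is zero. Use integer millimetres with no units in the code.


translate([305, 447, 0]) cube([91, 177, 2030]);
translate([1263, 447, 0]) cube([91, 177, 2030]);
translate([305, 447, 2030]) cube([1049, 177, 64]);


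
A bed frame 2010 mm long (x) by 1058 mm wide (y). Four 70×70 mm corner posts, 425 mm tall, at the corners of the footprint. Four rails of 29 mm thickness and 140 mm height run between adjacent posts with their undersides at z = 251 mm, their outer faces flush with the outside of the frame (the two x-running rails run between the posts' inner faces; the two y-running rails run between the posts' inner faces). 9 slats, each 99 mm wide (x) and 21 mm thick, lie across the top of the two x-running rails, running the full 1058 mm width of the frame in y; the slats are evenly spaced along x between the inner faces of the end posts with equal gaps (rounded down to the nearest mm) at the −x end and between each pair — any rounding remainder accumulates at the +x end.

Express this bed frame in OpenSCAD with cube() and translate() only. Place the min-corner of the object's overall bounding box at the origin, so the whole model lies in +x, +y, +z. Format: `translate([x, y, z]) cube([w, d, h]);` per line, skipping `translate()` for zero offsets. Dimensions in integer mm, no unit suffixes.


// slat z = rail_z + rail_h = 251 + 140 = 391
// slat gap = ⌊(1870 − 9·99) / 10⌋ = 97
cube([70, 70, 425]);
translate([0, 988, 0]) cube([70, 70, 425]);
translate([1940, 0, 0]) cube([70, 70, 425]);
translate([1940, 988, 0]) cube([70, 70, 425]);
translate([70, 0, 251]) cube([1870, 29, 140]);
translate([70, 1029, 251]) cube([1870, 29, 140]);
translate([0, 70, 251]) cube([29, 918, 140]);
translate([1981, 70, 251]) cube([29, 918, 140]);
translate([167, 0, 391]) cube([99, 1058, 21]);
translate([363, 0, 391]) cube([99, 1058, 21]);
translate([559, 0, 391]) cube([99, 1058, 21]);
translate([755, 0, 391]) cube([99, 1058, 21]);
translate([951, 0, 391]) cube([99, 1058, 21]);
translate([1147, 0, 391]) cube([99, 1058, 21]);
translate([1343, 0, 391]) cube([99, 1058, 21]);
translate([1539, 0, 391]) cube([99, 1058, 21]);
translate([1735, 0, 391]) cube([99, 1058, 21]);


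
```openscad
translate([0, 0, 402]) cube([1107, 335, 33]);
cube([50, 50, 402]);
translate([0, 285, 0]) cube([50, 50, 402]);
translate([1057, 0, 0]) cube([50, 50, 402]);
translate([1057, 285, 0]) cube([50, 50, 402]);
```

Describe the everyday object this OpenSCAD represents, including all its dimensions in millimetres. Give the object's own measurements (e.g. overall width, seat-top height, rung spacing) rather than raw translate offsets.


A long wooden bench with a 1107 mm (x) × 335 mm (y) seat, 33 mm thick, its top surface 435 mm above the floor. Four 50 mm square legs at the seat corners, flush with the edges, run from z = 0 to the seat underside.


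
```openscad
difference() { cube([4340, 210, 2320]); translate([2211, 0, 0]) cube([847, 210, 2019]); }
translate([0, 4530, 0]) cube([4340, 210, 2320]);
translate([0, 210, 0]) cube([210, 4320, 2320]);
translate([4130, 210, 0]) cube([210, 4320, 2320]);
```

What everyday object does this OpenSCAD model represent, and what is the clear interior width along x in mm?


A single room. The interior width is 3920 mm.

Four walls enclosing a rectangle with a door in the front wall — a room. Outside width 4340 minus two 210 mm walls gives 3920 mm.


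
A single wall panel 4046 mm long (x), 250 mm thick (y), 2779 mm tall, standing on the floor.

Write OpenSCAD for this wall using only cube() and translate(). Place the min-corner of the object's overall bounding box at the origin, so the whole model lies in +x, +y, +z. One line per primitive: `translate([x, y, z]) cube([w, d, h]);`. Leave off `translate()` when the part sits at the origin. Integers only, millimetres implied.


cube([4046, 250, 2779]);


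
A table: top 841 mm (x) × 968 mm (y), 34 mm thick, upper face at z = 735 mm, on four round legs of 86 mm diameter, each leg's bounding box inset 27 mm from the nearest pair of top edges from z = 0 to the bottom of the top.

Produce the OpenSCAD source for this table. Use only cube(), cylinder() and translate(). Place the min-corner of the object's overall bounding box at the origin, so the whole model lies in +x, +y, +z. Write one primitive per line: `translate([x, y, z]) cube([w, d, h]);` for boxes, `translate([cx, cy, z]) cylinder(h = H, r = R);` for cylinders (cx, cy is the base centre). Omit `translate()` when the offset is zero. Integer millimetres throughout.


translate([0, 0, 701]) cube([841, 968, 34]);
translate([70, 70, 0]) cylinder(h = 701, r = 43);
translate([771, 70, 0]) cylinder(h = 701, r = 43);
translate([70, 898, 0]) cylinder(h = 701, r = 43);
translate([771, 898, 0]) cylinder(h = 701, r = 43);


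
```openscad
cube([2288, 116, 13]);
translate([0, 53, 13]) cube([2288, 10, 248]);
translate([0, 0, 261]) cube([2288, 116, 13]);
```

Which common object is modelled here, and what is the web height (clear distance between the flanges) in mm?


An I-beam. The web height is 248 mm.

Two wide flanges with a thin centred web — an I-beam. Overall 274 mm minus two 13 mm flanges gives a web of 274 − 2·13 = 248 mm.


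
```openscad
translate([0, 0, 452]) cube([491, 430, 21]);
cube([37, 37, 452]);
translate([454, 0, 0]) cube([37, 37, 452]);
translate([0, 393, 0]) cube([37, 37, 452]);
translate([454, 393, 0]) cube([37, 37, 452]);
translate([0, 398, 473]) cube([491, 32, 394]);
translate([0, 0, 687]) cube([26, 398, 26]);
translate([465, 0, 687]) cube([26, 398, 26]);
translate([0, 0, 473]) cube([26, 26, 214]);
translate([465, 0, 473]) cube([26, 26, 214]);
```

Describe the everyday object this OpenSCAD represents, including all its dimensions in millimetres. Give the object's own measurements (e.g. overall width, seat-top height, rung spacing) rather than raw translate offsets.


A chair. The seat is a 491×430×21 mm slab with its top at z = 473 mm, on four 37×37 mm corner legs (flush with the seat edges, standing on z = 0). A flat backrest 32 mm thick, 394 mm tall, spans the full seat width and rises from the seat top along its +y edge, rear face flush with the rear of the seat. Two armrests of 26×26 mm section run along each side from the seat's front edge to the front of the backrest, top faces 240 mm above the seat top and outer faces flush with the seat's x-edges; a 26×26 mm post under the front of each armrest stands on the seat at the front corner.


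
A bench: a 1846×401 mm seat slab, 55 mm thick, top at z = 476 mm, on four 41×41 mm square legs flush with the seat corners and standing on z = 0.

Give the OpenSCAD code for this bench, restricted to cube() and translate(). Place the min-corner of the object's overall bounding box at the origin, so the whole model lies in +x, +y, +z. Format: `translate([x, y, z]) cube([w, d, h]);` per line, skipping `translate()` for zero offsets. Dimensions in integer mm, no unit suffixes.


translate([0, 0, 421]) cube([1846, 401, 55]);
cube([41, 41, 421]);
translate([0, 360, 0]) cube([41, 41, 421]);
translate([1805, 0, 0]) cube([41, 41, 421]);
translate([1805, 360, 0]) cube([41, 41, 421]);


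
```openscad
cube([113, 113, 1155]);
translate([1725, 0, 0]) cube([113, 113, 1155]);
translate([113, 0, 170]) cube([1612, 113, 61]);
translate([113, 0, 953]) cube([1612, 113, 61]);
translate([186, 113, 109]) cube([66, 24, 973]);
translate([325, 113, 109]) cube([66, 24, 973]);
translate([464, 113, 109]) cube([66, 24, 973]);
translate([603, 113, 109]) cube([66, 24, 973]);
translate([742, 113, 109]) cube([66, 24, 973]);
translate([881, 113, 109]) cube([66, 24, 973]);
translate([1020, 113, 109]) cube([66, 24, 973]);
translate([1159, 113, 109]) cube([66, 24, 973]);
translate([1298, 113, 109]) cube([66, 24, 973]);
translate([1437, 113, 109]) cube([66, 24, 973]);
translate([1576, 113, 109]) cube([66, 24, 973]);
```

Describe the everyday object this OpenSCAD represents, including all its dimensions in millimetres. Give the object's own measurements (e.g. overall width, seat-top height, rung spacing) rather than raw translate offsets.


A fence section. Two 113×113 mm posts, 1155 mm tall, stand on the floor with a clear span of 1612 mm between their inner faces. Two horizontal rails of 113×61 mm section span the gap between the posts with their undersides at z = 170 mm and z = 953 mm, flush with the posts' −y face. 11 pickets, each 66 mm wide, 24 mm thick and 973 mm tall, are fixed to the +y face of the rails with their bottoms at z = 109 mm, spaced across the span with a 73 mm gap after the −x post and between neighbouring pickets, with 83 mm left before the +x post.


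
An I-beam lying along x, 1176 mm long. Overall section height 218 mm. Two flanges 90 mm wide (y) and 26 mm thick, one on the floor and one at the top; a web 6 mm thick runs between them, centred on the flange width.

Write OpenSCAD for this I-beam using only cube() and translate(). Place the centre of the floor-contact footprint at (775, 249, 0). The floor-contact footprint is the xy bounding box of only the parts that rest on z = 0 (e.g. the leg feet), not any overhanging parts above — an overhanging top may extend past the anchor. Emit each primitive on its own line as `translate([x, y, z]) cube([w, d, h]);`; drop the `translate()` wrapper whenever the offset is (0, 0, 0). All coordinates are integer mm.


translate([187, 204, 0]) cube([1176, 90, 26]);
translate([187, 246, 26]) cube([1176, 6, 166]);
translate([187, 204, 192]) cube([1176, 90, 26]);


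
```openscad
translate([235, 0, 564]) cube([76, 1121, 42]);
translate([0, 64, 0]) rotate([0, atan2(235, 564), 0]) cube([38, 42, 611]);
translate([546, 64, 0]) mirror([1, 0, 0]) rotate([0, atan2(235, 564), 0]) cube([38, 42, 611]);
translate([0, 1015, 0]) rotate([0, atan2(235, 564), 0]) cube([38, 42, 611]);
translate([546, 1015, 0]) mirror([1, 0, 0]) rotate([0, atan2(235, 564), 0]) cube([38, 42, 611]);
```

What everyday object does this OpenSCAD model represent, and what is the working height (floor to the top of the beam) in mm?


A sawhorse. The overall height is 606 mm.

A beam across two mirrored pairs of raked legs — a sawhorse. The beam's underside is at z = 564 (matching the legs' vertical rise in atan2(235, 564)) and the beam is 42 mm tall, so its top is at 564 + 42 = 606 mm. The raked legs top out at the beam's underside, so that is the highest point.


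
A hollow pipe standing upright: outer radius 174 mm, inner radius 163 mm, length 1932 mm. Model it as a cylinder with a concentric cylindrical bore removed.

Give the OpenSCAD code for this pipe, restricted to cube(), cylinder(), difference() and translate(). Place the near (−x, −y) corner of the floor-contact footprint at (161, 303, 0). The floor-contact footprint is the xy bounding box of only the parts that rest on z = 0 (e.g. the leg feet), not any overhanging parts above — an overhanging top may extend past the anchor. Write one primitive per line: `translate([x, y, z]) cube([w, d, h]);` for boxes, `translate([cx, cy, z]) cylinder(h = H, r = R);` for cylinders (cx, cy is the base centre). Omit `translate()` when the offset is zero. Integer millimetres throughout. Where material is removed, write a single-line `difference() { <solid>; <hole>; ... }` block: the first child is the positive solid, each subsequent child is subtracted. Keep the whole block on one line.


difference() { translate([335, 477, 0]) cylinder(h = 1932, r = 174); translate([335, 477, 0]) cylinder(h = 1932, r = 163); }
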